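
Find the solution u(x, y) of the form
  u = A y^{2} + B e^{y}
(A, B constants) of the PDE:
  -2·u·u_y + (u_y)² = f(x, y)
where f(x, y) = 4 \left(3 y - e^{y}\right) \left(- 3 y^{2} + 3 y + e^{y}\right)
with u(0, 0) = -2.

Answer: u(x, y) = 3 y^{2} - 2 e^{y}

Derivation:
Substitute the ansatz u = A y^{2} + B e^{y} into the left-hand side.
Derivatives of the ansatz:
  u_y = 2 A y + B e^{y}
Term by term:
  -2·u·u_y = - 4 A^{2} y^{3} - 2 A B y^{2} e^{y} - 4 A B y e^{y} - 2 B^{2} e^{2 y}
  (u_y)² = 4 A^{2} y^{2} + 4 A B y e^{y} + B^{2} e^{2 y}
So the left-hand side equals
  - 4 A^{2} y^{3} + 4 A^{2} y^{2} - 2 A B y^{2} e^{y} - B^{2} e^{2 y}
This must equal f(x, y) identically; expanded, f = - 36 y^{3} + 12 y^{2} e^{y} + 36 y^{2} - 4 e^{2 y}.
Matching coefficients of the independent functions:
  [y^{2}]:  4 A^{2} = 36
  [y^{3}]:  - 4 A^{2} = -36
  [y^{2} e^{y}]:  - 2 A B = 12
  [e^{2 y}]:  - B^{2} = -4
These equations allow (A, B) = (-3, 2) or (3, -2).
Impose the point condition(s):
  u(0, 0) = -2  ⟹  B = -2
Only A = 3, B = -2 satisfies everything.
Hence u(x, y) = 3 y^{2} - 2 e^{y}.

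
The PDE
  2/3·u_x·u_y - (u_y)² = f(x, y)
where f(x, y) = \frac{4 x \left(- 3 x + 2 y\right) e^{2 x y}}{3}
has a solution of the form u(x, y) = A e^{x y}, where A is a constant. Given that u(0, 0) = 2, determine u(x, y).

Substitute the ansatz u = A e^{x y} into the left-hand side.
Derivatives of the ansatz:
  u_x = A y e^{x y}
  u_y = A x e^{x y}
Term by term:
  2/3·u_x·u_y = \frac{2 A^{2} x y e^{2 x y}}{3}
  -(u_y)² = - A^{2} x^{2} e^{2 x y}
So the left-hand side equals
  - A^{2} x^{2} e^{2 x y} + \frac{2 A^{2} x y e^{2 x y}}{3}
This must equal f(x, y) identically; expanded, f = - 4 x^{2} e^{2 x y} + \frac{8 x y e^{2 x y}}{3}.
Matching coefficients of the independent functions:
  [x^{2} e^{2 x y}]:  - A^{2} = -4
  [x y e^{2 x y}]:  \frac{2 A^{2}}{3} = \frac{8}{3}
These equations allow (A) = (-2) or (2).
Impose the point condition(s):
  u(0, 0) = 2  ⟹  A = 2
Only A = 2 satisfies everything.
Hence u(x, y) = 2 e^{x y}.

Answer: u(x, y) = 2 e^{x y}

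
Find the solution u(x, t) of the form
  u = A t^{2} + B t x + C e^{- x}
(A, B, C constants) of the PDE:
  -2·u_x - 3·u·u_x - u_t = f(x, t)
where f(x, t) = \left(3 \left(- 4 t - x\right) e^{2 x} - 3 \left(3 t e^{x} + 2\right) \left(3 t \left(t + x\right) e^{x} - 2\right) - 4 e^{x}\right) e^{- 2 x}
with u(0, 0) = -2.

Substitute the ansatz u = A t^{2} + B t x + C e^{- x} into the left-hand side.
Derivatives of the ansatz:
  u_x = B t - C e^{- x}
  u_t = 2 A t + B x
Term by term:
  -2·u_x = - 2 B t + 2 C e^{- x}
  -3·u·u_x = - 3 A B t^{3} + 3 A C t^{2} e^{- x} - 3 B^{2} t^{2} x + 3 B C t x e^{- x} - 3 B C t e^{- x} + 3 C^{2} e^{- 2 x}
  -u_t = - 2 A t - B x
So the left-hand side equals
  - 3 A B t^{3} + 3 A C t^{2} e^{- x} - 2 A t - 3 B^{2} t^{2} x + 3 B C t x e^{- x} - 3 B C t e^{- x} - 2 B t - B x + 3 C^{2} e^{- 2 x} + 2 C e^{- x}
This must equal f(x, t) identically; expanded, f = - 27 t^{3} - 27 t^{2} x - 18 t^{2} e^{- x} - 18 t x e^{- x} - 12 t + 18 t e^{- x} - 3 x - 4 e^{- x} + 12 e^{- 2 x}.
Matching coefficients of the independent functions:
  [t]:  - 2 A - 2 B = -12
  [t^{3}]:  - 3 A B = -27
  [x]:  - B = -3
  [t e^{- x}]:  - 3 B C = 18
  [t^{2} x]:  - 3 B^{2} = -27
  [t^{2} e^{- x}]:  3 A C = -18
  [t x e^{- x}]:  3 B C = -18
  [e^{- 2 x}]:  3 C^{2} = 12
  [e^{- x}]:  2 C = -4
Solving: A = 3, B = 3, C = -2.
Check against the point condition:
  u(0, 0) = -2  ⟹  C = -2  ✓
Hence u(x, t) = 3 t^{2} + 3 t x - 2 e^{- x}.

Answer: u(x, t) = 3 t^{2} + 3 t x - 2 e^{- x}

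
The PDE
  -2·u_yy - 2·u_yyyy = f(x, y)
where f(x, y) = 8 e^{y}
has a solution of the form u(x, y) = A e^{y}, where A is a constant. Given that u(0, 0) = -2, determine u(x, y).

Answer: u(x, y) = - 2 e^{y}

Derivation:
Substitute the ansatz u = A e^{y} into the left-hand side.
Derivatives of the ansatz:
  u_yy = A e^{y}
  u_yyyy = A e^{y}
Term by term:
  -2·u_yy = - 2 A e^{y}
  -2·u_yyyy = - 2 A e^{y}
So the left-hand side equals
  - 4 A e^{y}
This must equal f(x, y) = 8 e^{y} identically.
Matching coefficients of the independent functions:
  [e^{y}]:  - 4 A = 8
Solving: A = -2.
Check against the point condition:
  u(0, 0) = -2  ⟹  A = -2  ✓
Hence u(x, y) = - 2 e^{y}.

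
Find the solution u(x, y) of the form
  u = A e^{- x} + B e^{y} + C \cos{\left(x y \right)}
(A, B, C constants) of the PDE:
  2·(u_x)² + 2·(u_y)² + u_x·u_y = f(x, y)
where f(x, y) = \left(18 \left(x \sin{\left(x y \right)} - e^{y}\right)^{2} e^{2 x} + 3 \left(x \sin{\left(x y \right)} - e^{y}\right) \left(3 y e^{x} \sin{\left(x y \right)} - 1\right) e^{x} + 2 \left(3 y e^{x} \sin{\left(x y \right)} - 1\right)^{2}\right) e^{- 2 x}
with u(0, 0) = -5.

Answer: u(x, y) = - 3 e^{y} - 3 \cos{\left(x y \right)} + e^{- x}

Derivation:
Substitute the ansatz u = A e^{- x} + B e^{y} + C \cos{\left(x y \right)} into the left-hand side.
Derivatives of the ansatz:
  u_x = - A e^{- x} - C y \sin{\left(x y \right)}
  u_y = B e^{y} - C x \sin{\left(x y \right)}
Term by term:
  2·(u_x)² = 2 A^{2} e^{- 2 x} + 4 A C y e^{- x} \sin{\left(x y \right)} + 2 C^{2} y^{2} \sin^{2}{\left(x y \right)}
  2·(u_y)² = 2 B^{2} e^{2 y} - 4 B C x e^{y} \sin{\left(x y \right)} + 2 C^{2} x^{2} \sin^{2}{\left(x y \right)}
  u_x·u_y = - A B e^{- x} e^{y} + A C x e^{- x} \sin{\left(x y \right)} - B C y e^{y} \sin{\left(x y \right)} + C^{2} x y \sin^{2}{\left(x y \right)}
So the left-hand side equals
  2 A^{2} e^{- 2 x} - A B e^{- x} e^{y} + A C x e^{- x} \sin{\left(x y \right)} + 4 A C y e^{- x} \sin{\left(x y \right)} + 2 B^{2} e^{2 y} - 4 B C x e^{y} \sin{\left(x y \right)} - B C y e^{y} \sin{\left(x y \right)} + 2 C^{2} x^{2} \sin^{2}{\left(x y \right)} + C^{2} x y \sin^{2}{\left(x y \right)} + 2 C^{2} y^{2} \sin^{2}{\left(x y \right)}
This must equal f(x, y) identically; expanded, f = 18 x^{2} \sin^{2}{\left(x y \right)} + 9 x y \sin^{2}{\left(x y \right)} - 36 x e^{y} \sin{\left(x y \right)} - 3 x e^{- x} \sin{\left(x y \right)} + 18 y^{2} \sin^{2}{\left(x y \right)} - 9 y e^{y} \sin{\left(x y \right)} - 12 y e^{- x} \sin{\left(x y \right)} + 18 e^{2 y} + 3 e^{- x} e^{y} + 2 e^{- 2 x}.
Matching coefficients of the independent functions:
  [x^{2} \sin^{2}{\left(x y \right)}, y^{2} \sin^{2}{\left(x y \right)}]:  2 C^{2} = 18
  [e^{- x} e^{y}]:  - A B = 3
  [x y \sin^{2}{\left(x y \right)}]:  C^{2} = 9
  [x e^{- x} \sin{\left(x y \right)}]:  A C = -3
  [x e^{y} \sin{\left(x y \right)}]:  - 4 B C = -36
  [y e^{- x} \sin{\left(x y \right)}]:  4 A C = -12
  [y e^{y} \sin{\left(x y \right)}]:  - B C = -9
  [e^{- 2 x}]:  2 A^{2} = 2
  [e^{2 y}]:  2 B^{2} = 18
These equations allow (A, B, C) = (-1, 3, 3) or (1, -3, -3).
Impose the point condition(s):
  u(0, 0) = -5  ⟹  A + B + C = -5
Only A = 1, B = -3, C = -3 satisfies everything.
Hence u(x, y) = - 3 e^{y} - 3 \cos{\left(x y \right)} + e^{- x}.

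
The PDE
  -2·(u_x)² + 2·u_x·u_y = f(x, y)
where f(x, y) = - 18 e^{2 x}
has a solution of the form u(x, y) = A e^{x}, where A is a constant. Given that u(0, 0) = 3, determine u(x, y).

Substitute the ansatz u = A e^{x} into the left-hand side.
Derivatives of the ansatz:
  u_x = A e^{x}
  u_y = 0
Term by term:
  -2·(u_x)² = - 2 A^{2} e^{2 x}
  2·u_x·u_y = 0
So the left-hand side equals
  - 2 A^{2} e^{2 x}
This must equal f(x, y) = - 18 e^{2 x} identically.
Matching coefficients of the independent functions:
  [e^{2 x}]:  - 2 A^{2} = -18
These equations allow (A) = (-3) or (3).
Impose the point condition(s):
  u(0, 0) = 3  ⟹  A = 3
Only A = 3 satisfies everything.
Hence u(x, y) = 3 e^{x}.

Answer: u(x, y) = 3 e^{x}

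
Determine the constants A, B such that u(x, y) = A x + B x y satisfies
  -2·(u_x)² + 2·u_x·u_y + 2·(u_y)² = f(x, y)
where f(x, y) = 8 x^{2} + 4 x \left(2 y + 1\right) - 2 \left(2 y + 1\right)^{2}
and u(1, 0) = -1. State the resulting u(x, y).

Substitute the ansatz u = A x + B x y into the left-hand side.
Derivatives of the ansatz:
  u_x = A + B y
  u_y = B x
Term by term:
  -2·(u_x)² = - 2 A^{2} - 4 A B y - 2 B^{2} y^{2}
  2·u_x·u_y = 2 A B x + 2 B^{2} x y
  2·(u_y)² = 2 B^{2} x^{2}
So the left-hand side equals
  - 2 A^{2} + 2 A B x - 4 A B y + 2 B^{2} x^{2} + 2 B^{2} x y - 2 B^{2} y^{2}
This must equal f(x, y) = 8 x^{2} + 4 x \left(2 y + 1\right) - 2 \left(2 y + 1\right)^{2} identically.
Matching coefficients of the independent functions:
  [constant term]:  - 2 A^{2} = -2
  [x]:  2 A B = 4
  [x^{2}, x y]:  2 B^{2} = 8
  [y]:  - 4 A B = -8
  [y^{2}]:  - 2 B^{2} = -8
These equations allow (A, B) = (-1, -2) or (1, 2).
Impose the point condition(s):
  u(1, 0) = -1  ⟹  A = -1
Only A = -1, B = -2 satisfies everything.
Hence u(x, y) = - 2 x y - x.

Answer: u(x, y) = - 2 x y - x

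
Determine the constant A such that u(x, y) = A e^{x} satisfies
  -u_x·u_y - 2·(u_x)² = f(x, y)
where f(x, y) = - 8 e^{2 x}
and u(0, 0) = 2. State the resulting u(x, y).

Substitute the ansatz u = A e^{x} into the left-hand side.
Derivatives of the ansatz:
  u_x = A e^{x}
  u_y = 0
Term by term:
  -u_x·u_y = 0
  -2·(u_x)² = - 2 A^{2} e^{2 x}
So the left-hand side equals
  - 2 A^{2} e^{2 x}
This must equal f(x, y) = - 8 e^{2 x} identically.
Matching coefficients of the independent functions:
  [e^{2 x}]:  - 2 A^{2} = -8
These equations allow (A) = (-2) or (2).
Impose the point condition(s):
  u(0, 0) = 2  ⟹  A = 2
Only A = 2 satisfies everything.
Hence u(x, y) = 2 e^{x}.

Answer: u(x, y) = 2 e^{x}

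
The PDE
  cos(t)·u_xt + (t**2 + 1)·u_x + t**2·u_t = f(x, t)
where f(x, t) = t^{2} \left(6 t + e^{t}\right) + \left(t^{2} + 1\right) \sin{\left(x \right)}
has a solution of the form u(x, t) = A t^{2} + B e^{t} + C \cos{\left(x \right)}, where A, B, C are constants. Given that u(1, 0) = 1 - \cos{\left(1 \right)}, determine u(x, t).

Substitute the ansatz u = A t^{2} + B e^{t} + C \cos{\left(x \right)} into the left-hand side.
Derivatives of the ansatz:
  u_xt = 0
  u_x = - C \sin{\left(x \right)}
  u_t = 2 A t + B e^{t}
Term by term:
  cos(t)·u_xt = 0
  (t**2 + 1)·u_x = - C t^{2} \sin{\left(x \right)} - C \sin{\left(x \right)}
  t**2·u_t = 2 A t^{3} + B t^{2} e^{t}
So the left-hand side equals
  2 A t^{3} + B t^{2} e^{t} - C t^{2} \sin{\left(x \right)} - C \sin{\left(x \right)}
This must equal f(x, t) identically; expanded, f = 6 t^{3} + t^{2} e^{t} + t^{2} \sin{\left(x \right)} + \sin{\left(x \right)}.
Matching coefficients of the independent functions:
  [t^{3}]:  2 A = 6
  [t^{2} e^{t}]:  B = 1
  [t^{2} \sin{\left(x \right)}, \sin{\left(x \right)}]:  - C = 1
Solving: A = 3, B = 1, C = -1.
Check against the point condition:
  u(1, 0) = 1 - \cos{\left(1 \right)}  ⟹  B + C \cos{\left(1 \right)} = 1 - \cos{\left(1 \right)}  ✓
Hence u(x, t) = 3 t^{2} + e^{t} - \cos{\left(x \right)}.

Answer: u(x, t) = 3 t^{2} + e^{t} - \cos{\left(x \right)}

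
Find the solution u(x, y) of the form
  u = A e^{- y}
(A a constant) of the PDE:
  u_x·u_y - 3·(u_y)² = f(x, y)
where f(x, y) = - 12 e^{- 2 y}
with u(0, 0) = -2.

Answer: u(x, y) = - 2 e^{- y}

Derivation:
Substitute the ansatz u = A e^{- y} into the left-hand side.
Derivatives of the ansatz:
  u_x = 0
  u_y = - A e^{- y}
Term by term:
  u_x·u_y = 0
  -3·(u_y)² = - 3 A^{2} e^{- 2 y}
So the left-hand side equals
  - 3 A^{2} e^{- 2 y}
This must equal f(x, y) = - 12 e^{- 2 y} identically.
Matching coefficients of the independent functions:
  [e^{- 2 y}]:  - 3 A^{2} = -12
These equations allow (A) = (-2) or (2).
Impose the point condition(s):
  u(0, 0) = -2  ⟹  A = -2
Only A = -2 satisfies everything.
Hence u(x, y) = - 2 e^{- y}.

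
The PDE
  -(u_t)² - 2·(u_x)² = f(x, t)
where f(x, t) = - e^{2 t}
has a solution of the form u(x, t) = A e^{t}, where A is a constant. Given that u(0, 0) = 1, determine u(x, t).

Answer: u(x, t) = e^{t}

Derivation:
Substitute the ansatz u = A e^{t} into the left-hand side.
Derivatives of the ansatz:
  u_t = A e^{t}
  u_x = 0
Term by term:
  -(u_t)² = - A^{2} e^{2 t}
  -2·(u_x)² = 0
So the left-hand side equals
  - A^{2} e^{2 t}
This must equal f(x, t) = - e^{2 t} identically.
Matching coefficients of the independent functions:
  [e^{2 t}]:  - A^{2} = -1
These equations allow (A) = (-1) or (1).
Impose the point condition(s):
  u(0, 0) = 1  ⟹  A = 1
Only A = 1 satisfies everything.
Hence u(x, t) = e^{t}.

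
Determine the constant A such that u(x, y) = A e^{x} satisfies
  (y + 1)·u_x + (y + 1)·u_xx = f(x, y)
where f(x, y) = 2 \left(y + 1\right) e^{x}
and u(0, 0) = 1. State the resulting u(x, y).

Substitute the ansatz u = A e^{x} into the left-hand side.
Derivatives of the ansatz:
  u_x = A e^{x}
  u_xx = A e^{x}
Term by term:
  (y + 1)·u_x = A y e^{x} + A e^{x}
  (y + 1)·u_xx = A y e^{x} + A e^{x}
So the left-hand side equals
  2 A y e^{x} + 2 A e^{x}
This must equal f(x, y) identically; expanded, f = 2 y e^{x} + 2 e^{x}.
Matching coefficients of the independent functions:
  [y e^{x}, e^{x}]:  2 A = 2
Solving: A = 1.
Check against the point condition:
  u(0, 0) = 1  ⟹  A = 1  ✓
Hence u(x, y) = e^{x}.

Answer: u(x, y) = e^{x}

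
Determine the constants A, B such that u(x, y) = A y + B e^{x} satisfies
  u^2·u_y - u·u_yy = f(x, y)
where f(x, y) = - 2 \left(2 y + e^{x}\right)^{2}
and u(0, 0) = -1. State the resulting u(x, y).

Answer: u(x, y) = - 2 y - e^{x}

Derivation:
Substitute the ansatz u = A y + B e^{x} into the left-hand side.
Derivatives of the ansatz:
  u_y = A
  u_yy = 0
Term by term:
  u^2·u_y = A^{3} y^{2} + 2 A^{2} B y e^{x} + A B^{2} e^{2 x}
  -u·u_yy = 0
So the left-hand side equals
  A^{3} y^{2} + 2 A^{2} B y e^{x} + A B^{2} e^{2 x}
This must equal f(x, y) identically; expanded, f = - 8 y^{2} - 8 y e^{x} - 2 e^{2 x}.
Matching coefficients of the independent functions:
  [y^{2}]:  A^{3} = -8
  [y e^{x}]:  2 A^{2} B = -8
  [e^{2 x}]:  A B^{2} = -2
Solving: A = -2, B = -1.
Check against the point condition:
  u(0, 0) = -1  ⟹  B = -1  ✓
Hence u(x, y) = - 2 y - e^{x}.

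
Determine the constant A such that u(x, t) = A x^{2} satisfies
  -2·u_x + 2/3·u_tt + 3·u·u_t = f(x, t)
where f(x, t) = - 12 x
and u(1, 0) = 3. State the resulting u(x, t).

Substitute the ansatz u = A x^{2} into the left-hand side.
Derivatives of the ansatz:
  u_x = 2 A x
  u_tt = 0
  u_t = 0
Term by term:
  -2·u_x = - 4 A x
  2/3·u_tt = 0
  3·u·u_t = 0
So the left-hand side equals
  - 4 A x
This must equal f(x, t) = - 12 x identically.
Matching coefficients of the independent functions:
  [x]:  - 4 A = -12
Solving: A = 3.
Check against the point condition:
  u(1, 0) = 3  ⟹  A = 3  ✓
Hence u(x, t) = 3 x^{2}.

Answer: u(x, t) = 3 x^{2}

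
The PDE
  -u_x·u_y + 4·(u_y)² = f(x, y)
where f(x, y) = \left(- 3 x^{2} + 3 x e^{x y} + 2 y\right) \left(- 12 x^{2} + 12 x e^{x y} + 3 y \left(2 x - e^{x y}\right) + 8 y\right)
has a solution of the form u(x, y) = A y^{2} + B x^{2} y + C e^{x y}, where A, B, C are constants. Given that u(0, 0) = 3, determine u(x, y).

Substitute the ansatz u = A y^{2} + B x^{2} y + C e^{x y} into the left-hand side.
Derivatives of the ansatz:
  u_x = 2 B x y + C y e^{x y}
  u_y = 2 A y + B x^{2} + C x e^{x y}
Term by term:
  -u_x·u_y = - 4 A B x y^{2} - 2 A C y^{2} e^{x y} - 2 B^{2} x^{3} y - 3 B C x^{2} y e^{x y} - C^{2} x y e^{2 x y}
  4·(u_y)² = 16 A^{2} y^{2} + 16 A B x^{2} y + 16 A C x y e^{x y} + 4 B^{2} x^{4} + 8 B C x^{3} e^{x y} + 4 C^{2} x^{2} e^{2 x y}
So the left-hand side equals
  16 A^{2} y^{2} + 16 A B x^{2} y - 4 A B x y^{2} + 16 A C x y e^{x y} - 2 A C y^{2} e^{x y} + 4 B^{2} x^{4} - 2 B^{2} x^{3} y + 8 B C x^{3} e^{x y} - 3 B C x^{2} y e^{x y} + 4 C^{2} x^{2} e^{2 x y} - C^{2} x y e^{2 x y}
This must equal f(x, y) identically; expanded, f = 36 x^{4} - 18 x^{3} y - 72 x^{3} e^{x y} + 27 x^{2} y e^{x y} - 48 x^{2} y + 36 x^{2} e^{2 x y} + 12 x y^{2} - 9 x y e^{2 x y} + 48 x y e^{x y} - 6 y^{2} e^{x y} + 16 y^{2}.
Matching coefficients of the independent functions:
  [x^{4}]:  4 B^{2} = 36
  [y^{2}]:  16 A^{2} = 16
  [x y^{2}]:  - 4 A B = 12
  [x^{2} y]:  16 A B = -48
  [x^{2} e^{2 x y}]:  4 C^{2} = 36
  [x^{3} y]:  - 2 B^{2} = -18
  [x^{3} e^{x y}]:  8 B C = -72
  [y^{2} e^{x y}]:  - 2 A C = -6
  [x y e^{x y}]:  16 A C = 48
  [x y e^{2 x y}]:  - C^{2} = -9
  [x^{2} y e^{x y}]:  - 3 B C = 27
These equations allow (A, B, C) = (-1, 3, -3) or (1, -3, 3).
Impose the point condition(s):
  u(0, 0) = 3  ⟹  C = 3
Only A = 1, B = -3, C = 3 satisfies everything.
Hence u(x, y) = - 3 x^{2} y + y^{2} + 3 e^{x y}.

Answer: u(x, y) = - 3 x^{2} y + y^{2} + 3 e^{x y}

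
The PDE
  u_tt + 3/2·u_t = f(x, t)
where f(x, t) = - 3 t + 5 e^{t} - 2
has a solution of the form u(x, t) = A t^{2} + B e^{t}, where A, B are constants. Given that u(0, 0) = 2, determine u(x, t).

Substitute the ansatz u = A t^{2} + B e^{t} into the left-hand side.
Derivatives of the ansatz:
  u_tt = 2 A + B e^{t}
  u_t = 2 A t + B e^{t}
Term by term:
  u_tt = 2 A + B e^{t}
  3/2·u_t = 3 A t + \frac{3 B e^{t}}{2}
So the left-hand side equals
  3 A t + 2 A + \frac{5 B e^{t}}{2}
This must equal f(x, t) = - 3 t + 5 e^{t} - 2 identically.
Matching coefficients of the independent functions:
  [constant term]:  2 A = -2
  [t]:  3 A = -3
  [e^{t}]:  \frac{5 B}{2} = 5
Solving: A = -1, B = 2.
Check against the point condition:
  u(0, 0) = 2  ⟹  B = 2  ✓
Hence u(x, t) = - t^{2} + 2 e^{t}.

Answer: u(x, t) = - t^{2} + 2 e^{t}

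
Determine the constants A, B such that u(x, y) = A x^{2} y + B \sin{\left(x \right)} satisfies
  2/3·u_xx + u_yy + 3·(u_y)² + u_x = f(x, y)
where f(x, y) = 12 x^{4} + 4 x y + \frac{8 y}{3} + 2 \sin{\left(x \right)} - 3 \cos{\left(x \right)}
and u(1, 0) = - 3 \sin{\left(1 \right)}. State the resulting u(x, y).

Substitute the ansatz u = A x^{2} y + B \sin{\left(x \right)} into the left-hand side.
Derivatives of the ansatz:
  u_xx = 2 A y - B \sin{\left(x \right)}
  u_yy = 0
  u_y = A x^{2}
  u_x = 2 A x y + B \cos{\left(x \right)}
Term by term:
  2/3·u_xx = \frac{4 A y}{3} - \frac{2 B \sin{\left(x \right)}}{3}
  u_yy = 0
  3·(u_y)² = 3 A^{2} x^{4}
  u_x = 2 A x y + B \cos{\left(x \right)}
So the left-hand side equals
  3 A^{2} x^{4} + 2 A x y + \frac{4 A y}{3} - \frac{2 B \sin{\left(x \right)}}{3} + B \cos{\left(x \right)}
This must equal f(x, y) = 12 x^{4} + 4 x y + \frac{8 y}{3} + 2 \sin{\left(x \right)} - 3 \cos{\left(x \right)} identically.
Matching coefficients of the independent functions:
  [x^{4}]:  3 A^{2} = 12
  [y]:  \frac{4 A}{3} = \frac{8}{3}
  [x y]:  2 A = 4
  [\sin{\left(x \right)}]:  - \frac{2 B}{3} = 2
  [\cos{\left(x \right)}]:  B = -3
Solving: A = 2, B = -3.
Check against the point condition:
  u(1, 0) = - 3 \sin{\left(1 \right)}  ⟹  B \sin{\left(1 \right)} = - 3 \sin{\left(1 \right)}  ✓
Hence u(x, y) = 2 x^{2} y - 3 \sin{\left(x \right)}.

Answer: u(x, y) = 2 x^{2} y - 3 \sin{\left(x \right)}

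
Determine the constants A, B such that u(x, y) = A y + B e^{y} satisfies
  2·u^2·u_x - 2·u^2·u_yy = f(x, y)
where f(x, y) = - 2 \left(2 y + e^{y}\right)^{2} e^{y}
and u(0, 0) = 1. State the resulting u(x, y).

Substitute the ansatz u = A y + B e^{y} into the left-hand side.
Derivatives of the ansatz:
  u_x = 0
  u_yy = B e^{y}
Term by term:
  2·u^2·u_x = 0
  -2·u^2·u_yy = - 2 A^{2} B y^{2} e^{y} - 4 A B^{2} y e^{2 y} - 2 B^{3} e^{3 y}
So the left-hand side equals
  - 2 A^{2} B y^{2} e^{y} - 4 A B^{2} y e^{2 y} - 2 B^{3} e^{3 y}
This must equal f(x, y) identically; expanded, f = - 8 y^{2} e^{y} - 8 y e^{2 y} - 2 e^{3 y}.
Matching coefficients of the independent functions:
  [y e^{2 y}]:  - 4 A B^{2} = -8
  [y^{2} e^{y}]:  - 2 A^{2} B = -8
  [e^{3 y}]:  - 2 B^{3} = -2
Solving: A = 2, B = 1.
Check against the point condition:
  u(0, 0) = 1  ⟹  B = 1  ✓
Hence u(x, y) = 2 y + e^{y}.

Answer: u(x, y) = 2 y + e^{y}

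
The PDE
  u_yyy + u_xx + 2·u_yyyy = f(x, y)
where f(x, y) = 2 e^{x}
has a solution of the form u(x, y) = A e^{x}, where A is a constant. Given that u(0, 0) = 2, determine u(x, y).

Answer: u(x, y) = 2 e^{x}

Derivation:
Substitute the ansatz u = A e^{x} into the left-hand side.
Derivatives of the ansatz:
  u_yyy = 0
  u_xx = A e^{x}
  u_yyyy = 0
Term by term:
  u_yyy = 0
  u_xx = A e^{x}
  2·u_yyyy = 0
So the left-hand side equals
  A e^{x}
This must equal f(x, y) = 2 e^{x} identically.
Matching coefficients of the independent functions:
  [e^{x}]:  A = 2
Solving: A = 2.
Check against the point condition:
  u(0, 0) = 2  ⟹  A = 2  ✓
Hence u(x, y) = 2 e^{x}.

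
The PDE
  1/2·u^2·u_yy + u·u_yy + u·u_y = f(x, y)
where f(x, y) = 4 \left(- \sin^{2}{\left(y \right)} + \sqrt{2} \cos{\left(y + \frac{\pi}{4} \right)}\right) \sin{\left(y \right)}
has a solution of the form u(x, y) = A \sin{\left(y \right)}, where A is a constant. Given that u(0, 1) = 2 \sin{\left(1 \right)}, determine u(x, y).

Substitute the ansatz u = A \sin{\left(y \right)} into the left-hand side.
Derivatives of the ansatz:
  u_yy = - A \sin{\left(y \right)}
  u_y = A \cos{\left(y \right)}
Term by term:
  1/2·u^2·u_yy = - \frac{A^{3} \sin^{3}{\left(y \right)}}{2}
  u·u_yy = - A^{2} \sin^{2}{\left(y \right)}
  u·u_y = A^{2} \sin{\left(y \right)} \cos{\left(y \right)}
So the left-hand side equals
  - \frac{A^{3} \sin^{3}{\left(y \right)}}{2} - A^{2} \sin^{2}{\left(y \right)} + A^{2} \sin{\left(y \right)} \cos{\left(y \right)}
This must equal f(x, y) identically; expanded, f = - 4 \sin^{3}{\left(y \right)} - 4 \sin^{2}{\left(y \right)} + 4 \sin{\left(y \right)} \cos{\left(y \right)}.
Matching coefficients of the independent functions:
  [\sin{\left(y \right)} \cos{\left(y \right)}]:  A^{2} = 4
  [\sin^{2}{\left(y \right)}]:  - A^{2} = -4
  [\sin^{3}{\left(y \right)}]:  - \frac{A^{3}}{2} = -4
Solving: A = 2.
Check against the point condition:
  u(0, 1) = 2 \sin{\left(1 \right)}  ⟹  A \sin{\left(1 \right)} = 2 \sin{\left(1 \right)}  ✓
Hence u(x, y) = 2 \sin{\left(y \right)}.

Answer: u(x, y) = 2 \sin{\left(y \right)}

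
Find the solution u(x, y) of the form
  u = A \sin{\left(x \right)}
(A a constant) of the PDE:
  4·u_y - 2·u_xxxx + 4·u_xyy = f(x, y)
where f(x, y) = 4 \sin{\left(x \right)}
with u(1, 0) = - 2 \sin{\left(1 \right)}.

Substitute the ansatz u = A \sin{\left(x \right)} into the left-hand side.
Derivatives of the ansatz:
  u_y = 0
  u_xxxx = A \sin{\left(x \right)}
  u_xyy = 0
Term by term:
  4·u_y = 0
  -2·u_xxxx = - 2 A \sin{\left(x \right)}
  4·u_xyy = 0
So the left-hand side equals
  - 2 A \sin{\left(x \right)}
This must equal f(x, y) = 4 \sin{\left(x \right)} identically.
Matching coefficients of the independent functions:
  [\sin{\left(x \right)}]:  - 2 A = 4
Solving: A = -2.
Check against the point condition:
  u(1, 0) = - 2 \sin{\left(1 \right)}  ⟹  A \sin{\left(1 \right)} = - 2 \sin{\left(1 \right)}  ✓
Hence u(x, y) = - 2 \sin{\left(x \right)}.

Answer: u(x, y) = - 2 \sin{\left(x \right)}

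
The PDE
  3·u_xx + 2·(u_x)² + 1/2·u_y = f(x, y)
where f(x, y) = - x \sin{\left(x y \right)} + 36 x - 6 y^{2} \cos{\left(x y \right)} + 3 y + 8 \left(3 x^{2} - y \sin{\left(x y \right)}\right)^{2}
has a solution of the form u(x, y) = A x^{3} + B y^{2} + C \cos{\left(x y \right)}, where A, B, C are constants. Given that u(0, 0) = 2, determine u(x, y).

Substitute the ansatz u = A x^{3} + B y^{2} + C \cos{\left(x y \right)} into the left-hand side.
Derivatives of the ansatz:
  u_xx = 6 A x - C y^{2} \cos{\left(x y \right)}
  u_x = 3 A x^{2} - C y \sin{\left(x y \right)}
  u_y = 2 B y - C x \sin{\left(x y \right)}
Term by term:
  3·u_xx = 18 A x - 3 C y^{2} \cos{\left(x y \right)}
  2·(u_x)² = 18 A^{2} x^{4} - 12 A C x^{2} y \sin{\left(x y \right)} + 2 C^{2} y^{2} \sin^{2}{\left(x y \right)}
  1/2·u_y = B y - \frac{C x \sin{\left(x y \right)}}{2}
So the left-hand side equals
  18 A^{2} x^{4} - 12 A C x^{2} y \sin{\left(x y \right)} + 18 A x + B y + 2 C^{2} y^{2} \sin^{2}{\left(x y \right)} - \frac{C x \sin{\left(x y \right)}}{2} - 3 C y^{2} \cos{\left(x y \right)}
This must equal f(x, y) identically; expanded, f = 72 x^{4} - 48 x^{2} y \sin{\left(x y \right)} - x \sin{\left(x y \right)} + 36 x + 8 y^{2} \sin^{2}{\left(x y \right)} - 6 y^{2} \cos{\left(x y \right)} + 3 y.
Matching coefficients of the independent functions:
  [x]:  18 A = 36
  [x^{4}]:  18 A^{2} = 72
  [y]:  B = 3
  [x \sin{\left(x y \right)}]:  - \frac{C}{2} = -1
  [y^{2} \sin^{2}{\left(x y \right)}]:  2 C^{2} = 8
  [y^{2} \cos{\left(x y \right)}]:  - 3 C = -6
  [x^{2} y \sin{\left(x y \right)}]:  - 12 A C = -48
Solving: A = 2, B = 3, C = 2.
Check against the point condition:
  u(0, 0) = 2  ⟹  C = 2  ✓
Hence u(x, y) = 2 x^{3} + 3 y^{2} + 2 \cos{\left(x y \right)}.

Answer: u(x, y) = 2 x^{3} + 3 y^{2} + 2 \cos{\left(x y \right)}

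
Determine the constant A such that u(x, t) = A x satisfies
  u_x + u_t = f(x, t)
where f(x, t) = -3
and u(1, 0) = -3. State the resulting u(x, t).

Answer: u(x, t) = - 3 x

Derivation:
Substitute the ansatz u = A x into the left-hand side.
Derivatives of the ansatz:
  u_x = A
  u_t = 0
Term by term:
  u_x = A
  u_t = 0
So the left-hand side equals
  A
This must equal f(x, t) = -3 identically.
Matching coefficients of the independent functions:
  [constant term]:  A = -3
Solving: A = -3.
Check against the point condition:
  u(1, 0) = -3  ⟹  A = -3  ✓
Hence u(x, t) = - 3 x.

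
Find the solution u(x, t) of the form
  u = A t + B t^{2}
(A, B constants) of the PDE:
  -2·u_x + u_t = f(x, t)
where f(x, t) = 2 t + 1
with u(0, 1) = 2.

Answer: u(x, t) = t^{2} + t

Derivation:
Substitute the ansatz u = A t + B t^{2} into the left-hand side.
Derivatives of the ansatz:
  u_x = 0
  u_t = A + 2 B t
Term by term:
  -2·u_x = 0
  u_t = A + 2 B t
So the left-hand side equals
  A + 2 B t
This must equal f(x, t) = 2 t + 1 identically.
Matching coefficients of the independent functions:
  [constant term]:  A = 1
  [t]:  2 B = 2
Solving: A = 1, B = 1.
Check against the point condition:
  u(0, 1) = 2  ⟹  A + B = 2  ✓
Hence u(x, t) = t^{2} + t.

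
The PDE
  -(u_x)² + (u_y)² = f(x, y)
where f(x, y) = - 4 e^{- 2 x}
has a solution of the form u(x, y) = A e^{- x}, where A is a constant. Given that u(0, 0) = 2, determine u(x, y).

Answer: u(x, y) = 2 e^{- x}

Derivation:
Substitute the ansatz u = A e^{- x} into the left-hand side.
Derivatives of the ansatz:
  u_x = - A e^{- x}
  u_y = 0
Term by term:
  -(u_x)² = - A^{2} e^{- 2 x}
  (u_y)² = 0
So the left-hand side equals
  - A^{2} e^{- 2 x}
This must equal f(x, y) = - 4 e^{- 2 x} identically.
Matching coefficients of the independent functions:
  [e^{- 2 x}]:  - A^{2} = -4
These equations allow (A) = (-2) or (2).
Impose the point condition(s):
  u(0, 0) = 2  ⟹  A = 2
Only A = 2 satisfies everything.
Hence u(x, y) = 2 e^{- x}.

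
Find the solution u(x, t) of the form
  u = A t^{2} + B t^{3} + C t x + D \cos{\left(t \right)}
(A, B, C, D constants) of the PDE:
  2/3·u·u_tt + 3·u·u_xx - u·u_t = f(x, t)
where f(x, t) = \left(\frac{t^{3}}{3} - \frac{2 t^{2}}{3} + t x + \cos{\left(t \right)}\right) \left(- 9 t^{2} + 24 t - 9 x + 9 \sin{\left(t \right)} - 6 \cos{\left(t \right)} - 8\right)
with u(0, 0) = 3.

Substitute the ansatz u = A t^{2} + B t^{3} + C t x + D \cos{\left(t \right)} into the left-hand side.
Derivatives of the ansatz:
  u_tt = 2 A + 6 B t - D \cos{\left(t \right)}
  u_xx = 0
  u_t = 2 A t + 3 B t^{2} + C x - D \sin{\left(t \right)}
Term by term:
  2/3·u·u_tt = \frac{4 A^{2} t^{2}}{3} + \frac{16 A B t^{3}}{3} + \frac{4 A C t x}{3} - \frac{2 A D t^{2} \cos{\left(t \right)}}{3} + \frac{4 A D \cos{\left(t \right)}}{3} + 4 B^{2} t^{4} + 4 B C t^{2} x - \frac{2 B D t^{3} \cos{\left(t \right)}}{3} + 4 B D t \cos{\left(t \right)} - \frac{2 C D t x \cos{\left(t \right)}}{3} - \frac{2 D^{2} \cos^{2}{\left(t \right)}}{3}
  3·u·u_xx = 0
  -u·u_t = - 2 A^{2} t^{3} - 5 A B t^{4} - 3 A C t^{2} x + A D t^{2} \sin{\left(t \right)} - 2 A D t \cos{\left(t \right)} - 3 B^{2} t^{5} - 4 B C t^{3} x + B D t^{3} \sin{\left(t \right)} - 3 B D t^{2} \cos{\left(t \right)} - C^{2} t x^{2} + C D t x \sin{\left(t \right)} - C D x \cos{\left(t \right)} + D^{2} \sin{\left(t \right)} \cos{\left(t \right)}
So the left-hand side equals
  - 2 A^{2} t^{3} + \frac{4 A^{2} t^{2}}{3} - 5 A B t^{4} + \frac{16 A B t^{3}}{3} - 3 A C t^{2} x + \frac{4 A C t x}{3} + A D t^{2} \sin{\left(t \right)} - \frac{2 A D t^{2} \cos{\left(t \right)}}{3} - 2 A D t \cos{\left(t \right)} + \frac{4 A D \cos{\left(t \right)}}{3} - 3 B^{2} t^{5} + 4 B^{2} t^{4} - 4 B C t^{3} x + 4 B C t^{2} x + B D t^{3} \sin{\left(t \right)} - \frac{2 B D t^{3} \cos{\left(t \right)}}{3} - 3 B D t^{2} \cos{\left(t \right)} + 4 B D t \cos{\left(t \right)} - C^{2} t x^{2} + C D t x \sin{\left(t \right)} - \frac{2 C D t x \cos{\left(t \right)}}{3} - C D x \cos{\left(t \right)} + D^{2} \sin{\left(t \right)} \cos{\left(t \right)} - \frac{2 D^{2} \cos^{2}{\left(t \right)}}{3}
This must equal f(x, t) identically; expanded, f = - 3 t^{5} + 14 t^{4} - 12 t^{3} x + 3 t^{3} \sin{\left(t \right)} - 2 t^{3} \cos{\left(t \right)} - \frac{56 t^{3}}{3} + 30 t^{2} x - 6 t^{2} \sin{\left(t \right)} - 5 t^{2} \cos{\left(t \right)} + \frac{16 t^{2}}{3} - 9 t x^{2} + 9 t x \sin{\left(t \right)} - 6 t x \cos{\left(t \right)} - 8 t x + 24 t \cos{\left(t \right)} - 9 x \cos{\left(t \right)} + 9 \sin{\left(t \right)} \cos{\left(t \right)} - 6 \cos^{2}{\left(t \right)} - 8 \cos{\left(t \right)}.
Matching coefficients of the independent functions:
(each divided by its leading coefficient; functions giving the same equation are listed together)
  [t^{2}]:  A^{2} - 4 = 0
  [t^{3}]:  A^{2} - \frac{8 A B}{3} - \frac{28}{3} = 0
  [t^{4}]:  A B - \frac{4 B^{2}}{5} + \frac{14}{5} = 0
  [t^{5}]:  B^{2} - 1 = 0
  [t x]:  A C + 6 = 0
  [t x^{2}]:  C^{2} - 9 = 0
  [t \cos{\left(t \right)}]:  A D - 2 B D + 12 = 0
  [t^{2} x]:  A C - \frac{4 B C}{3} + 10 = 0
  [t^{2} \sin{\left(t \right)}, \cos{\left(t \right)}]:  A D + 6 = 0
  [t^{2} \cos{\left(t \right)}]:  A D + \frac{9 B D}{2} - \frac{15}{2} = 0
  [t^{3} x]:  B C - 3 = 0
  [t^{3} \sin{\left(t \right)}, t^{3} \cos{\left(t \right)}]:  B D - 3 = 0
  [x \cos{\left(t \right)}, t x \sin{\left(t \right)}, t x \cos{\left(t \right)}]:  C D - 9 = 0
  [\sin{\left(t \right)} \cos{\left(t \right)}, \cos^{2}{\left(t \right)}]:  D^{2} - 9 = 0
These equations allow (A, B, C, D) = (-2, 1, 3, 3) or (2, -1, -3, -3).
Impose the point condition(s):
  u(0, 0) = 3  ⟹  D = 3
Only A = -2, B = 1, C = 3, D = 3 satisfies everything.
Hence u(x, t) = t^{3} - 2 t^{2} + 3 t x + 3 \cos{\left(t \right)}.

Answer: u(x, t) = t^{3} - 2 t^{2} + 3 t x + 3 \cos{\left(t \right)}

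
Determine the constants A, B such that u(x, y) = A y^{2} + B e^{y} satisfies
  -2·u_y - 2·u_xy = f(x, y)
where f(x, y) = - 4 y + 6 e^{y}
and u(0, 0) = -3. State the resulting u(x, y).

Answer: u(x, y) = y^{2} - 3 e^{y}

Derivation:
Substitute the ansatz u = A y^{2} + B e^{y} into the left-hand side.
Derivatives of the ansatz:
  u_y = 2 A y + B e^{y}
  u_xy = 0
Term by term:
  -2·u_y = - 4 A y - 2 B e^{y}
  -2·u_xy = 0
So the left-hand side equals
  - 4 A y - 2 B e^{y}
This must equal f(x, y) = - 4 y + 6 e^{y} identically.
Matching coefficients of the independent functions:
  [y]:  - 4 A = -4
  [e^{y}]:  - 2 B = 6
Solving: A = 1, B = -3.
Check against the point condition:
  u(0, 0) = -3  ⟹  B = -3  ✓
Hence u(x, y) = y^{2} - 3 e^{y}.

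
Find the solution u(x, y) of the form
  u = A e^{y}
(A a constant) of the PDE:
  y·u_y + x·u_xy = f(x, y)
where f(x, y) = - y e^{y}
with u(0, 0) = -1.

Substitute the ansatz u = A e^{y} into the left-hand side.
Derivatives of the ansatz:
  u_y = A e^{y}
  u_xy = 0
Term by term:
  y·u_y = A y e^{y}
  x·u_xy = 0
So the left-hand side equals
  A y e^{y}
This must equal f(x, y) = - y e^{y} identically.
Matching coefficients of the independent functions:
  [y e^{y}]:  A = -1
Solving: A = -1.
Check against the point condition:
  u(0, 0) = -1  ⟹  A = -1  ✓
Hence u(x, y) = - e^{y}.

Answer: u(x, y) = - e^{y}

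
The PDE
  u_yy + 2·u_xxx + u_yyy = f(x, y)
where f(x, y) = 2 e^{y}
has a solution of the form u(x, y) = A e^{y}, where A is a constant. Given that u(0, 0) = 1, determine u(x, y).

Answer: u(x, y) = e^{y}

Derivation:
Substitute the ansatz u = A e^{y} into the left-hand side.
Derivatives of the ansatz:
  u_yy = A e^{y}
  u_xxx = 0
  u_yyy = A e^{y}
Term by term:
  u_yy = A e^{y}
  2·u_xxx = 0
  u_yyy = A e^{y}
So the left-hand side equals
  2 A e^{y}
This must equal f(x, y) = 2 e^{y} identically.
Matching coefficients of the independent functions:
  [e^{y}]:  2 A = 2
Solving: A = 1.
Check against the point condition:
  u(0, 0) = 1  ⟹  A = 1  ✓
Hence u(x, y) = e^{y}.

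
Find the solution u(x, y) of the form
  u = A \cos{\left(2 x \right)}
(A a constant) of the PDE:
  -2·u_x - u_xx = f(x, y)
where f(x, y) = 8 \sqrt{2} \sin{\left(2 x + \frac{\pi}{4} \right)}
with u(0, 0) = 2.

Substitute the ansatz u = A \cos{\left(2 x \right)} into the left-hand side.
Derivatives of the ansatz:
  u_x = - 2 A \sin{\left(2 x \right)}
  u_xx = - 4 A \cos{\left(2 x \right)}
Term by term:
  -2·u_x = 4 A \sin{\left(2 x \right)}
  -u_xx = 4 A \cos{\left(2 x \right)}
So the left-hand side equals
  4 A \sin{\left(2 x \right)} + 4 A \cos{\left(2 x \right)}
This must equal f(x, y) identically; expanded, f = 8 \sin{\left(2 x \right)} + 8 \cos{\left(2 x \right)}.
Matching coefficients of the independent functions:
  [\sin{\left(2 x \right)}, \cos{\left(2 x \right)}]:  4 A = 8
Solving: A = 2.
Check against the point condition:
  u(0, 0) = 2  ⟹  A = 2  ✓
Hence u(x, y) = 2 \cos{\left(2 x \right)}.

Answer: u(x, y) = 2 \cos{\left(2 x \right)}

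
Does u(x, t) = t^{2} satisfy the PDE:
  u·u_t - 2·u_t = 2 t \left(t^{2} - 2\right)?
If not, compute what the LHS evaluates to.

Evaluate each term of the left-hand side for u = t^{2}.
Derivatives:
  u_t = 2 t
Terms:
  u·u_t = 2 t^{3}
  -2·u_t = - 4 t
Sum: LHS = 2 t \left(t^{2} - 2\right)
This is exactly the given right-hand side, so u is a solution.

Answer: Yes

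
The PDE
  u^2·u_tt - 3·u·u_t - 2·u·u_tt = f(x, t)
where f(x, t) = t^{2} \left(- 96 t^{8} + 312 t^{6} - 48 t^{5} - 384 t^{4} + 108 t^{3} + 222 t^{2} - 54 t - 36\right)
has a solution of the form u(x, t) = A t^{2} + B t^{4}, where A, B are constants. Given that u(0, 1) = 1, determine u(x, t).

Answer: u(x, t) = - 2 t^{4} + 3 t^{2}

Derivation:
Substitute the ansatz u = A t^{2} + B t^{4} into the left-hand side.
Derivatives of the ansatz:
  u_tt = 2 A + 12 B t^{2}
  u_t = 2 A t + 4 B t^{3}
Term by term:
  u^2·u_tt = 2 A^{3} t^{4} + 16 A^{2} B t^{6} + 26 A B^{2} t^{8} + 12 B^{3} t^{10}
  -3·u·u_t = - 6 A^{2} t^{3} - 18 A B t^{5} - 12 B^{2} t^{7}
  -2·u·u_tt = - 4 A^{2} t^{2} - 28 A B t^{4} - 24 B^{2} t^{6}
So the left-hand side equals
  2 A^{3} t^{4} + 16 A^{2} B t^{6} - 6 A^{2} t^{3} - 4 A^{2} t^{2} + 26 A B^{2} t^{8} - 18 A B t^{5} - 28 A B t^{4} + 12 B^{3} t^{10} - 12 B^{2} t^{7} - 24 B^{2} t^{6}
This must equal f(x, t) identically; expanded, f = - 96 t^{10} + 312 t^{8} - 48 t^{7} - 384 t^{6} + 108 t^{5} + 222 t^{4} - 54 t^{3} - 36 t^{2}.
Matching coefficients of the independent functions:
  [t^{2}]:  - 4 A^{2} = -36
  [t^{3}]:  - 6 A^{2} = -54
  [t^{4}]:  2 A^{3} - 28 A B = 222
  [t^{5}]:  - 18 A B = 108
  [t^{6}]:  16 A^{2} B - 24 B^{2} = -384
  [t^{7}]:  - 12 B^{2} = -48
  [t^{8}]:  26 A B^{2} = 312
  [t^{10}]:  12 B^{3} = -96
Solving: A = 3, B = -2.
Check against the point condition:
  u(0, 1) = 1  ⟹  A + B = 1  ✓
Hence u(x, t) = - 2 t^{4} + 3 t^{2}.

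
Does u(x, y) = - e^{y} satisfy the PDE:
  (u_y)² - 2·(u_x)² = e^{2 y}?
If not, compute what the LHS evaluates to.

Evaluate each term of the left-hand side for u = - e^{y}.
Derivatives:
  u_y = - e^{y}
  u_x = 0
Terms:
  (u_y)² = e^{2 y}
  -2·(u_x)² = 0
Sum: LHS = e^{2 y}
This is exactly the given right-hand side, so u is a solution.

Answer: Yes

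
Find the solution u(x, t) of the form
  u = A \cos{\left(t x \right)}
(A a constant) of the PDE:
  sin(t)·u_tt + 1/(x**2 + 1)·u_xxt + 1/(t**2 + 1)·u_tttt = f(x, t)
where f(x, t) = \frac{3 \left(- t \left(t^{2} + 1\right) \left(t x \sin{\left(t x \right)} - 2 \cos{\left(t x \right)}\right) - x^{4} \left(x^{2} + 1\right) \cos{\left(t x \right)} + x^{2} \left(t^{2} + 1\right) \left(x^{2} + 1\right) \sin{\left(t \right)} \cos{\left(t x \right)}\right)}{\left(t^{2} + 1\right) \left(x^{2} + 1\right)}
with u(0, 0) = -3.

Substitute the ansatz u = A \cos{\left(t x \right)} into the left-hand side.
Derivatives of the ansatz:
  u_tt = - A x^{2} \cos{\left(t x \right)}
  u_xxt = A t^{2} x \sin{\left(t x \right)} - 2 A t \cos{\left(t x \right)}
  u_tttt = A x^{4} \cos{\left(t x \right)}
Term by term:
  sin(t)·u_tt = - A x^{2} \sin{\left(t \right)} \cos{\left(t x \right)}
  1/(x**2 + 1)·u_xxt = \frac{A t^{2} x \sin{\left(t x \right)}}{x^{2} + 1} - \frac{2 A t \cos{\left(t x \right)}}{x^{2} + 1}
  1/(t**2 + 1)·u_tttt = \frac{A x^{4} \cos{\left(t x \right)}}{t^{2} + 1}
So the left-hand side equals
  \frac{A t^{2} x \sin{\left(t x \right)}}{x^{2} + 1} - \frac{2 A t \cos{\left(t x \right)}}{x^{2} + 1} + \frac{A x^{4} \cos{\left(t x \right)}}{t^{2} + 1} - A x^{2} \sin{\left(t \right)} \cos{\left(t x \right)}
This must equal f(x, t) identically; expanded, f = - \frac{3 t^{2} x \sin{\left(t x \right)}}{x^{2} + 1} + \frac{6 t \cos{\left(t x \right)}}{x^{2} + 1} - \frac{3 x^{4} \cos{\left(t x \right)}}{t^{2} + 1} + 3 x^{2} \sin{\left(t \right)} \cos{\left(t x \right)}.
Matching coefficients of the independent functions:
  [\frac{t \cos{\left(t x \right)}}{x^{2} + 1}]:  - 2 A = 6
  [x^{2} \sin{\left(t \right)} \cos{\left(t x \right)}]:  - A = 3
  [\frac{x^{4} \cos{\left(t x \right)}}{t^{2} + 1}, \frac{t^{2} x \sin{\left(t x \right)}}{x^{2} + 1}]:  A = -3
Solving: A = -3.
Check against the point condition:
  u(0, 0) = -3  ⟹  A = -3  ✓
Hence u(x, t) = - 3 \cos{\left(t x \right)}.

Answer: u(x, t) = - 3 \cos{\left(t x \right)}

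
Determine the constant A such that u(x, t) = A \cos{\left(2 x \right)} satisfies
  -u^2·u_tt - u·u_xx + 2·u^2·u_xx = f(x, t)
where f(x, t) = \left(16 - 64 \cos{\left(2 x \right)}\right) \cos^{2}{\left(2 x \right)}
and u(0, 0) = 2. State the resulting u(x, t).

Substitute the ansatz u = A \cos{\left(2 x \right)} into the left-hand side.
Derivatives of the ansatz:
  u_tt = 0
  u_xx = - 4 A \cos{\left(2 x \right)}
Term by term:
  -u^2·u_tt = 0
  -u·u_xx = 4 A^{2} \cos^{2}{\left(2 x \right)}
  2·u^2·u_xx = - 8 A^{3} \cos^{3}{\left(2 x \right)}
So the left-hand side equals
  - 8 A^{3} \cos^{3}{\left(2 x \right)} + 4 A^{2} \cos^{2}{\left(2 x \right)}
This must equal f(x, t) identically; expanded, f = - 64 \cos^{3}{\left(2 x \right)} + 16 \cos^{2}{\left(2 x \right)}.
Matching coefficients of the independent functions:
  [\cos^{2}{\left(2 x \right)}]:  4 A^{2} = 16
  [\cos^{3}{\left(2 x \right)}]:  - 8 A^{3} = -64
Solving: A = 2.
Check against the point condition:
  u(0, 0) = 2  ⟹  A = 2  ✓
Hence u(x, t) = 2 \cos{\left(2 x \right)}.

Answer: u(x, t) = 2 \cos{\left(2 x \right)}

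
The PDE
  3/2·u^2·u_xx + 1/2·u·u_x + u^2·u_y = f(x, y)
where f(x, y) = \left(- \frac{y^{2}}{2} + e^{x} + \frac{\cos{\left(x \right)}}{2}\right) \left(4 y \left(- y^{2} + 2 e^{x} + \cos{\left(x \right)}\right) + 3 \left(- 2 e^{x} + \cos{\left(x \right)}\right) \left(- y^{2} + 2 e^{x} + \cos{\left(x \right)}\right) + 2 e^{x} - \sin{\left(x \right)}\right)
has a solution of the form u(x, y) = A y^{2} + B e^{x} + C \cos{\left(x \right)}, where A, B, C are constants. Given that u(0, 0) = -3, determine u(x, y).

Substitute the ansatz u = A y^{2} + B e^{x} + C \cos{\left(x \right)} into the left-hand side.
Derivatives of the ansatz:
  u_xx = B e^{x} - C \cos{\left(x \right)}
  u_x = B e^{x} - C \sin{\left(x \right)}
  u_y = 2 A y
Term by term:
  3/2·u^2·u_xx = \frac{3 A^{2} B y^{4} e^{x}}{2} - \frac{3 A^{2} C y^{4} \cos{\left(x \right)}}{2} + 3 A B^{2} y^{2} e^{2 x} - 3 A C^{2} y^{2} \cos^{2}{\left(x \right)} + \frac{3 B^{3} e^{3 x}}{2} + \frac{3 B^{2} C e^{2 x} \cos{\left(x \right)}}{2} - \frac{3 B C^{2} e^{x} \cos^{2}{\left(x \right)}}{2} - \frac{3 C^{3} \cos^{3}{\left(x \right)}}{2}
  1/2·u·u_x = \frac{A B y^{2} e^{x}}{2} - \frac{A C y^{2} \sin{\left(x \right)}}{2} + \frac{B^{2} e^{2 x}}{2} - \frac{B C e^{x} \sin{\left(x \right)}}{2} + \frac{B C e^{x} \cos{\left(x \right)}}{2} - \frac{C^{2} \sin{\left(x \right)} \cos{\left(x \right)}}{2}
  u^2·u_y = 2 A^{3} y^{5} + 4 A^{2} B y^{3} e^{x} + 4 A^{2} C y^{3} \cos{\left(x \right)} + 2 A B^{2} y e^{2 x} + 4 A B C y e^{x} \cos{\left(x \right)} + 2 A C^{2} y \cos^{2}{\left(x \right)}
So the left-hand side equals
  2 A^{3} y^{5} + \frac{3 A^{2} B y^{4} e^{x}}{2} + 4 A^{2} B y^{3} e^{x} - \frac{3 A^{2} C y^{4} \cos{\left(x \right)}}{2} + 4 A^{2} C y^{3} \cos{\left(x \right)} + 3 A B^{2} y^{2} e^{2 x} + 2 A B^{2} y e^{2 x} + 4 A B C y e^{x} \cos{\left(x \right)} + \frac{A B y^{2} e^{x}}{2} - 3 A C^{2} y^{2} \cos^{2}{\left(x \right)} + 2 A C^{2} y \cos^{2}{\left(x \right)} - \frac{A C y^{2} \sin{\left(x \right)}}{2} + \frac{3 B^{3} e^{3 x}}{2} + \frac{3 B^{2} C e^{2 x} \cos{\left(x \right)}}{2} + \frac{B^{2} e^{2 x}}{2} - \frac{3 B C^{2} e^{x} \cos^{2}{\left(x \right)}}{2} - \frac{B C e^{x} \sin{\left(x \right)}}{2} + \frac{B C e^{x} \cos{\left(x \right)}}{2} - \frac{3 C^{3} \cos^{3}{\left(x \right)}}{2} - \frac{C^{2} \sin{\left(x \right)} \cos{\left(x \right)}}{2}
This must equal f(x, y) identically; expanded, f = 2 y^{5} - 3 y^{4} e^{x} + \frac{3 y^{4} \cos{\left(x \right)}}{2} - 8 y^{3} e^{x} - 4 y^{3} \cos{\left(x \right)} + 12 y^{2} e^{2 x} - y^{2} e^{x} + \frac{y^{2} \sin{\left(x \right)}}{2} - 3 y^{2} \cos^{2}{\left(x \right)} + 8 y e^{2 x} + 8 y e^{x} \cos{\left(x \right)} + 2 y \cos^{2}{\left(x \right)} - 12 e^{3 x} - 6 e^{2 x} \cos{\left(x \right)} + 2 e^{2 x} - e^{x} \sin{\left(x \right)} + 3 e^{x} \cos^{2}{\left(x \right)} + e^{x} \cos{\left(x \right)} - \frac{\sin{\left(x \right)} \cos{\left(x \right)}}{2} + \frac{3 \cos^{3}{\left(x \right)}}{2}.
Matching coefficients of the independent functions:
(each divided by its leading coefficient; functions giving the same equation are listed together)
  [y^{5}]:  A^{3} - 1 = 0
  [y e^{2 x}, y^{2} e^{2 x}]:  A B^{2} - 4 = 0
  [y \cos^{2}{\left(x \right)}, y^{2} \cos^{2}{\left(x \right)}]:  A C^{2} - 1 = 0
  [y^{2} e^{x}]:  A B + 2 = 0
  [y^{2} \sin{\left(x \right)}]:  A C + 1 = 0
  [y^{3} e^{x}, y^{4} e^{x}]:  A^{2} B + 2 = 0
  [y^{3} \cos{\left(x \right)}, y^{4} \cos{\left(x \right)}]:  A^{2} C + 1 = 0
  [e^{x} \sin{\left(x \right)}, e^{x} \cos{\left(x \right)}]:  B C - 2 = 0
  [e^{x} \cos^{2}{\left(x \right)}]:  B C^{2} + 2 = 0
  [e^{2 x} \cos{\left(x \right)}]:  B^{2} C + 4 = 0
  [\sin{\left(x \right)} \cos{\left(x \right)}]:  C^{2} - 1 = 0
  [y e^{x} \cos{\left(x \right)}]:  A B C - 2 = 0
  [e^{2 x}]:  B^{2} - 4 = 0
  [e^{3 x}]:  B^{3} + 8 = 0
  [\cos^{3}{\left(x \right)}]:  C^{3} + 1 = 0
Solving: A = 1, B = -2, C = -1.
Check against the point condition:
  u(0, 0) = -3  ⟹  B + C = -3  ✓
Hence u(x, y) = y^{2} - 2 e^{x} - \cos{\left(x \right)}.

Answer: u(x, y) = y^{2} - 2 e^{x} - \cos{\left(x \right)}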